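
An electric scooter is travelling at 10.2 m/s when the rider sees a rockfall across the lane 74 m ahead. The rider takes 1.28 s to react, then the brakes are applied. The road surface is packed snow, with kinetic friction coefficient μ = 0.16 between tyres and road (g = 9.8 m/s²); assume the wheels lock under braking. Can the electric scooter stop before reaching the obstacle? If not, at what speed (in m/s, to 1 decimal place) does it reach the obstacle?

a = μg = 0.16 × 9.8 = 1.568 m/s².
Reaction distance = 10.2000 × 1.28 = 13.056 m.
Braking distance = v²/(2a) = 104.040 / 3.136 = 33.176 m.
Total stopping distance = 13.056 + 33.176 = 46.232 m, vs 74 m available — it stops with 74 − 46.232 = 27.768 m to spare.

Yes — it stops about 27.8 m short of the obstacle, so it never reaches it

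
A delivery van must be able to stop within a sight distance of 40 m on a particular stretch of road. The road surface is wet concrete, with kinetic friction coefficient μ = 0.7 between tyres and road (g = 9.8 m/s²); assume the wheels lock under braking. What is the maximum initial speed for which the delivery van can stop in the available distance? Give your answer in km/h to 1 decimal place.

Maximum speed ≈ 84.3 km/h

a = μg = 0.7 × 9.8 = 6.860 m/s².
v²/(2a) = d ⇒ v = √(2 × 6.860 × 40) = √548.80 = 23.4265 m/s.
23.4265 m/s × 3.6 = 84.335 km/h.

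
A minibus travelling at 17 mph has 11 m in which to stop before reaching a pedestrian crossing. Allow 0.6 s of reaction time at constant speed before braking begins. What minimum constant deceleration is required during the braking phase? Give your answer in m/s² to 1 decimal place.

17 mph × 0.44704 = 7.5997 m/s.
Distance covered during reaction = 7.5997 × 0.6 = 4.560 m.
Distance available for braking: 11 − 4.560 = 6.440 m.
v² = 2a·d ⇒ a = v²/(2d) = 7.5997² / (2 × 6.440) = 57.755 / 12.880 = 4.4841 m/s².

Required deceleration ≈ 4.5 m/s²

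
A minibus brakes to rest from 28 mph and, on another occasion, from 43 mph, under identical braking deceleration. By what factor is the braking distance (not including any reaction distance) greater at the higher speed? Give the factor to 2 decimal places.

Braking distance d = v²/(2a), so with a fixed, d ∝ v².
Factor = (43/28)² = 1.5357² = 2.3584.

Factor ≈ 2.36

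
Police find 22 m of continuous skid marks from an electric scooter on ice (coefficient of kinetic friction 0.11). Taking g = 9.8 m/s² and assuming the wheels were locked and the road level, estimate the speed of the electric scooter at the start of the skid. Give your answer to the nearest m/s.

Deceleration a = μg = 0.11 × 9.8 = 1.078 m/s².
v = √(2a·d) = √(2 × 1.078 × 22) = √47.432 = 6.8871 m/s.

Initial speed ≈ 7 m/s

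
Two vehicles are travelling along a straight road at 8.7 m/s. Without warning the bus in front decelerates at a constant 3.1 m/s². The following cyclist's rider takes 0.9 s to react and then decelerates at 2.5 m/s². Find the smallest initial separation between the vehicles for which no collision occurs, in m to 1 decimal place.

Minimum gap ≈ 10.8 m

Leader travels v²/(2a_L) = 75.690 / 6.200 = 12.208 m before stopping.
Follower covers v·t_r = 8.7000 × 0.9 = 7.830 m while reacting, then v²/(2a_F) = 75.690 / 5.000 = 15.138 m while braking, for a total of 7.830 + 15.138 = 22.968 m.
Since a_F ≤ a_L and the follower starts braking later, the follower is never slower than the leader, so the closest approach is when both have stopped.
Minimum gap = 22.968 − 12.208 = 10.760 m.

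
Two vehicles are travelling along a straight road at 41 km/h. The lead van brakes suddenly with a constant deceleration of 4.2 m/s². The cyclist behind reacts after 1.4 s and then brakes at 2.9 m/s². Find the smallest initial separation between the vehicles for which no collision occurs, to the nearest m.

41 km/h ÷ 3.6 = 11.3889 m/s.
Leader travels v²/(2a_L) = 129.707 / 8.400 = 15.441 m before stopping.
Follower covers v·t_r = 11.3889 × 1.4 = 15.944 m while reacting, then v²/(2a_F) = 129.707 / 5.800 = 22.363 m while braking, for a total of 15.944 + 22.363 = 38.307 m.
Since a_F ≤ a_L and the follower starts braking later, the follower is never slower than the leader, so the closest approach is when both have stopped.
Minimum gap = 38.307 − 15.441 = 22.866 m.

Minimum gap ≈ 23 m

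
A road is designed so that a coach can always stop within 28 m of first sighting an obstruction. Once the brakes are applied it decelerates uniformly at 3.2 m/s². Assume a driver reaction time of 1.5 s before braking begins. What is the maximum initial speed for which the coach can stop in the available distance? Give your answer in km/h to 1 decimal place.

Stopping distance: v·t_r + v²/(2a) = 28 with t_r = 1.5 s and a = 3.200 m/s².
So v² + 9.600 v − 179.20 = 0.
Positive root: v = −a·t_r + √((a·t_r)² + 2a·d) = −4.800 + √(23.040 + 179.20) = 9.4211 m/s.
9.4211 m/s × 3.6 = 33.916 km/h.

Maximum speed ≈ 33.9 km/h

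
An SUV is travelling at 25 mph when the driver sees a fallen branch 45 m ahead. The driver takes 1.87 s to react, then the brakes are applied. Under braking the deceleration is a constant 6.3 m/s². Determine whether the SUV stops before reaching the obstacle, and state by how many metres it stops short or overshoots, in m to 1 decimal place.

25 mph × 0.44704 = 11.1760 m/s.
Reaction distance = 11.1760 × 1.87 = 20.899 m.
Braking distance = v²/(2a) = 124.903 / 12.600 = 9.913 m.
Total stopping distance = 20.899 + 9.913 = 30.812 m, vs 45 m available — it stops with 45 − 30.812 = 14.188 m to spare.

Yes — it stops 14.2 m short of the obstacle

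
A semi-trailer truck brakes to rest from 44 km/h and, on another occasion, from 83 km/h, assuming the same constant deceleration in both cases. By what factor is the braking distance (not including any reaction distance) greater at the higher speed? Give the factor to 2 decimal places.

Factor ≈ 3.56

Braking distance d = v²/(2a), so with a fixed, d ∝ v².
Factor = (83/44)² = 1.8864² = 3.5585.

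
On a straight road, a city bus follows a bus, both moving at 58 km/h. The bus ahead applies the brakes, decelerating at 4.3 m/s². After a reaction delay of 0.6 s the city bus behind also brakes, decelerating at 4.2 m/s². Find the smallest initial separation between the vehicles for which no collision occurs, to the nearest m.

58 km/h ÷ 3.6 = 16.1111 m/s.
Leader travels v²/(2a_L) = 259.568 / 8.600 = 30.182 m before stopping.
Follower covers v·t_r = 16.1111 × 0.6 = 9.667 m while reacting, then v²/(2a_F) = 259.568 / 8.400 = 30.901 m while braking, for a total of 9.667 + 30.901 = 40.568 m.
Since a_F ≤ a_L and the follower starts braking later, the follower is never slower than the leader, so the closest approach is when both have stopped.
Minimum gap = 40.568 − 30.182 = 10.386 m.

Minimum gap ≈ 10 m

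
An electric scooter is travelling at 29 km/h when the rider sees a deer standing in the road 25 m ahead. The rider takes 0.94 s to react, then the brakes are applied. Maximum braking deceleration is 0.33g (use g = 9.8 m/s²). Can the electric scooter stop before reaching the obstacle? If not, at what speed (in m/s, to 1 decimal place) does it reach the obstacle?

Yes — it stops about 7.4 m short of the obstacle, so it never reaches it

29 km/h ÷ 3.6 = 8.0556 m/s.
a = 0.33 × 9.8 = 3.234 m/s².
Reaction distance = 8.0556 × 0.94 = 7.572 m.
Braking distance = v²/(2a) = 64.893 / 6.468 = 10.033 m.
Total stopping distance = 7.572 + 10.033 = 17.605 m, vs 25 m available — it stops with 25 − 17.605 = 7.395 m to spare.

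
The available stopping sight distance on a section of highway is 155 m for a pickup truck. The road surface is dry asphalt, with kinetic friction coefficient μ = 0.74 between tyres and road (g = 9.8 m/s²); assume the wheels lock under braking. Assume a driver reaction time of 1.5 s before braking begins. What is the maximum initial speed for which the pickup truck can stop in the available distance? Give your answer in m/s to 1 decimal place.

a = μg = 0.74 × 9.8 = 7.252 m/s².
Stopping distance: v·t_r + v²/(2a) = 155 with t_r = 1.5 s and a = 7.252 m/s².
So v² + 21.756 v − 2248.12 = 0.
Positive root: v = −a·t_r + √((a·t_r)² + 2a·d) = −10.878 + √(118.331 + 2248.12) = 37.7682 m/s.

Maximum speed ≈ 37.8 m/s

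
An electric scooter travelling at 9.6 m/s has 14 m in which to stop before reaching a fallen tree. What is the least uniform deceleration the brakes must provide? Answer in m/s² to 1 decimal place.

Required deceleration ≈ 3.3 m/s²

v² = 2a·d ⇒ a = v²/(2d) = 9.6000² / (2 × 14.000) = 92.160 / 28.000 = 3.2914 m/s².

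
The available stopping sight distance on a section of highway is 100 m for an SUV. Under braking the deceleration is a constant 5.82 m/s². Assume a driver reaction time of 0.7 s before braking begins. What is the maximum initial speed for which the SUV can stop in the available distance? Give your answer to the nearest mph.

Stopping distance: v·t_r + v²/(2a) = 100 with t_r = 0.7 s and a = 5.820 m/s².
So v² + 8.148 v − 1164.00 = 0.
Positive root: v = −a·t_r + √((a·t_r)² + 2a·d) = −4.074 + √(16.597 + 1164.00) = 30.2858 m/s.
30.2858 m/s ÷ 0.44704 = 67.747 mph.

Maximum speed ≈ 68 mph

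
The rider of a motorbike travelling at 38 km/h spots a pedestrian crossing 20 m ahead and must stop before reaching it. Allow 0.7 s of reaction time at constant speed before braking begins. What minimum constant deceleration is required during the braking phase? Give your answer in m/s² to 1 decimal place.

Required deceleration ≈ 4.4 m/s²

38 km/h ÷ 3.6 = 10.5556 m/s.
Distance covered during reaction = 10.5556 × 0.7 = 7.389 m.
Distance available for braking: 20 − 7.389 = 12.611 m.
v² = 2a·d ⇒ a = v²/(2d) = 10.5556² / (2 × 12.611) = 111.421 / 25.222 = 4.4176 m/s².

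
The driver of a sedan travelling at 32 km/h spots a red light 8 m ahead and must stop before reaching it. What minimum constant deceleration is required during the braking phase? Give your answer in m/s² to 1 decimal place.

32 km/h ÷ 3.6 = 8.8889 m/s.
v² = 2a·d ⇒ a = v²/(2d) = 8.8889² / (2 × 8.000) = 79.013 / 16.000 = 4.9383 m/s².

Required deceleration ≈ 4.9 m/s²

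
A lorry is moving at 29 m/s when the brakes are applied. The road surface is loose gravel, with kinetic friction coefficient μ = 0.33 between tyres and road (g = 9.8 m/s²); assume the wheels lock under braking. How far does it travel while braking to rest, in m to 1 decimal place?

a = μg = 0.33 × 9.8 = 3.234 m/s².
Braking distance = v²/(2a) = 29.0000² / (2 × 3.234) = 841.000 / 6.468 = 130.025 m.

Braking distance ≈ 130.0 m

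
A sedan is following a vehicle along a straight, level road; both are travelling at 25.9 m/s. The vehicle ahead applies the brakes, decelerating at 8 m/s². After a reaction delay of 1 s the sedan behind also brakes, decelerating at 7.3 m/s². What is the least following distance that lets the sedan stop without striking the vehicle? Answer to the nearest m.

Leader travels v²/(2a_L) = 670.810 / 16.000 = 41.926 m before stopping.
Follower covers v·t_r = 25.9000 × 1 = 25.900 m while reacting, then v²/(2a_F) = 670.810 / 14.600 = 45.946 m while braking, for a total of 25.900 + 45.946 = 71.846 m.
Since a_F ≤ a_L and the follower starts braking later, the follower is never slower than the leader, so the closest approach is when both have stopped.
Minimum gap = 71.846 − 41.926 = 29.920 m.

Minimum gap ≈ 30 m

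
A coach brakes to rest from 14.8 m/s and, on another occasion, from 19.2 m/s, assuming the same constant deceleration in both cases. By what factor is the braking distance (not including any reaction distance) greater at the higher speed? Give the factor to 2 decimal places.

Braking distance d = v²/(2a), so with a fixed, d ∝ v².
Factor = (19.2/14.8)² = 1.2973² = 1.6830.

Factor ≈ 1.68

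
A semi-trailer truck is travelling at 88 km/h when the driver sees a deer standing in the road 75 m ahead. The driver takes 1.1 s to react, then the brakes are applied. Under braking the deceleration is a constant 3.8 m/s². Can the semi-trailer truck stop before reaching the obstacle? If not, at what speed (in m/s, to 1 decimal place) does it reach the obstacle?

88 km/h ÷ 3.6 = 24.4444 m/s.
Reaction distance = 24.4444 × 1.1 = 26.889 m.
Braking distance needed to stop: v²/(2a) = 597.529 / 7.600 = 78.622 m, so total needed = 26.889 + 78.622 = 105.511 m > 75 m — it cannot stop.
Distance remaining when braking begins: 75 − 26.889 = 48.111 m.
v² = v₀² − 2a·d = 597.529 − 2 × 3.800 × 48.111 = 231.885 m²/s².
v = √231.885 = 15.228 m/s.

No — it strikes the obstacle at 15.2 m/s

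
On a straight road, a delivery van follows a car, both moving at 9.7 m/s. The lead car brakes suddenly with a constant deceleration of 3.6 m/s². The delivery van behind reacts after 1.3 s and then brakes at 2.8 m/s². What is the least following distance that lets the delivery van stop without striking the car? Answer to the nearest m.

Minimum gap ≈ 16 m

Leader travels v²/(2a_L) = 94.090 / 7.200 = 13.068 m before stopping.
Follower covers v·t_r = 9.7000 × 1.3 = 12.610 m while reacting, then v²/(2a_F) = 94.090 / 5.600 = 16.802 m while braking, for a total of 12.610 + 16.802 = 29.412 m.
Since a_F ≤ a_L and the follower starts braking later, the follower is never slower than the leader, so the closest approach is when both have stopped.
Minimum gap = 29.412 − 13.068 = 16.344 m.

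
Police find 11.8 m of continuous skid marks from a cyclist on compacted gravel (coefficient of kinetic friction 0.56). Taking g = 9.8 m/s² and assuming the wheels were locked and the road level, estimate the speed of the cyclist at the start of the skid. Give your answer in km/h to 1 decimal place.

Deceleration a = μg = 0.56 × 9.8 = 5.488 m/s².
v = √(2a·d) = √(2 × 5.488 × 11.8) = √129.517 = 11.3806 m/s.
= 11.3806 × 3.6 = 40.970 km/h.

Initial speed ≈ 41.0 km/h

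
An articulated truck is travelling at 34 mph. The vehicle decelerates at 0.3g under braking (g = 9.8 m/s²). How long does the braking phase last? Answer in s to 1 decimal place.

Braking time ≈ 5.2 s

34 mph × 0.44704 = 15.1994 m/s.
a = 0.3 × 9.8 = 2.940 m/s².
Braking time = v/a = 15.1994 / 2.940 = 5.170 s.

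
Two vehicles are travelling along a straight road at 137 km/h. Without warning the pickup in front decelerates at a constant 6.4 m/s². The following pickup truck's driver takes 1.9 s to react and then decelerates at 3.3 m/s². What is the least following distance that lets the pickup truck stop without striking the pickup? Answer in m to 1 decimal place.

137 km/h ÷ 3.6 = 38.0556 m/s.
Leader travels v²/(2a_L) = 1448.229 / 12.800 = 113.143 m before stopping.
Follower covers v·t_r = 38.0556 × 1.9 = 72.306 m while reacting, then v²/(2a_F) = 1448.229 / 6.600 = 219.429 m while braking, for a total of 72.306 + 219.429 = 291.735 m.
Since a_F ≤ a_L and the follower starts braking later, the follower is never slower than the leader, so the closest approach is when both have stopped.
Minimum gap = 291.735 − 113.143 = 178.592 m.

Minimum gap ≈ 178.6 m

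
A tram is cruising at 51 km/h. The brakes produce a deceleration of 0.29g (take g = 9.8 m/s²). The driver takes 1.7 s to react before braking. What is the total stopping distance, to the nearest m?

51 km/h ÷ 3.6 = 14.1667 m/s.
a = 0.29 × 9.8 = 2.842 m/s².
Reaction distance = v·t_r = 14.1667 × 1.7 = 24.083 m.
Braking distance = v²/(2a) = 14.1667² / (2 × 2.842) = 200.695 / 5.684 = 35.309 m.
Total = 24.083 + 35.309 = 59.392 m.

Total stopping distance ≈ 59 m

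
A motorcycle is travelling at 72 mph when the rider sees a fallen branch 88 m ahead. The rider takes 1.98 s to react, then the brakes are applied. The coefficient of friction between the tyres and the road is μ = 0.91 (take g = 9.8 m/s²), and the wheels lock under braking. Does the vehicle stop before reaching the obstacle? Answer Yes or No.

72 mph × 0.44704 = 32.1869 m/s.
a = μg = 0.91 × 9.8 = 8.918 m/s².
Reaction distance = 32.1869 × 1.98 = 63.730 m.
Braking distance = v²/(2a) = 1035.997 / 17.836 = 58.085 m.
Total stopping distance = 63.730 + 58.085 = 121.815 m, vs 88 m available — it cannot stop in time and overshoots by 121.815 − 88 = 33.815 m.

No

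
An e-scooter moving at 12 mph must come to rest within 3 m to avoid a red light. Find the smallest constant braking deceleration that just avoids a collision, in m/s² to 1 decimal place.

12 mph × 0.44704 = 5.3645 m/s.
v² = 2a·d ⇒ a = v²/(2d) = 5.3645² / (2 × 3.000) = 28.778 / 6.000 = 4.7963 m/s².

Required deceleration ≈ 4.8 m/s²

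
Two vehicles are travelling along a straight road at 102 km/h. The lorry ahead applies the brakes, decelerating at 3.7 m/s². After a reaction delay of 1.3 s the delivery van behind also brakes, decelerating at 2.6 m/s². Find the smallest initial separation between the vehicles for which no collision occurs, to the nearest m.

102 km/h ÷ 3.6 = 28.3333 m/s.
Leader travels v²/(2a_L) = 802.776 / 7.400 = 108.483 m before stopping.
Follower covers v·t_r = 28.3333 × 1.3 = 36.833 m while reacting, then v²/(2a_F) = 802.776 / 5.200 = 154.380 m while braking, for a total of 36.833 + 154.380 = 191.213 m.
Since a_F ≤ a_L and the follower starts braking later, the follower is never slower than the leader, so the closest approach is when both have stopped.
Minimum gap = 191.213 − 108.483 = 82.730 m.

Minimum gap ≈ 83 m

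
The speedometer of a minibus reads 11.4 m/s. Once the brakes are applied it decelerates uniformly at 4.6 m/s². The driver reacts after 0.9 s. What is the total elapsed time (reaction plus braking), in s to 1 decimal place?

Braking time = v/a = 11.4000 / 4.600 = 2.478 s.
Total = 0.9 + 2.478 = 3.378 s.

Total time ≈ 3.4 s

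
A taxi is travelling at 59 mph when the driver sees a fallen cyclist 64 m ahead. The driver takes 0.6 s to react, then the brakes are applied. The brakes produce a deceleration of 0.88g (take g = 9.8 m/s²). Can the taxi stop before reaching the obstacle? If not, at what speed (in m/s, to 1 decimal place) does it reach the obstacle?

59 mph × 0.44704 = 26.3754 m/s.
a = 0.88 × 9.8 = 8.624 m/s².
Reaction distance = 26.3754 × 0.6 = 15.825 m.
Braking distance = v²/(2a) = 695.662 / 17.248 = 40.333 m.
Total stopping distance = 15.825 + 40.333 = 56.158 m, vs 64 m available — it stops with 64 − 56.158 = 7.842 m to spare.

Yes — it stops about 7.8 m short of the obstacle, so it never reaches it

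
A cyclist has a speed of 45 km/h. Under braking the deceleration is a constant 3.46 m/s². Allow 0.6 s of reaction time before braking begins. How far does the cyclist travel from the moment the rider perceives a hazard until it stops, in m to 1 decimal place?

Total stopping distance ≈ 30.1 m

45 km/h ÷ 3.6 = 12.5000 m/s.
Reaction distance = v·t_r = 12.5000 × 0.6 = 7.500 m.
Braking distance = v²/(2a) = 12.5000² / (2 × 3.460) = 156.250 / 6.920 = 22.579 m.
Total = 7.500 + 22.579 = 30.079 m.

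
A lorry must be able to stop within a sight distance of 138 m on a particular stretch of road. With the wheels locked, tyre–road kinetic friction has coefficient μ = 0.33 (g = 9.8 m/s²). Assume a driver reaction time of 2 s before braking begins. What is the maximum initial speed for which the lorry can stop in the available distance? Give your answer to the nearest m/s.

a = μg = 0.33 × 9.8 = 3.234 m/s².
Stopping distance: v·t_r + v²/(2a) = 138 with t_r = 2 s and a = 3.234 m/s².
So v² + 12.936 v − 892.58 = 0.
Positive root: v = −a·t_r + √((a·t_r)² + 2a·d) = −6.468 + √(41.835 + 892.58) = 24.1002 m/s.

Maximum speed ≈ 24 m/s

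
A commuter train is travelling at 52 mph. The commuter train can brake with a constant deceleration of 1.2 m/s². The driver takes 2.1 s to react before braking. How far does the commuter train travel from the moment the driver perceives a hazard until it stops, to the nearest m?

Total stopping distance ≈ 274 m

52 mph × 0.44704 = 23.2461 m/s.
Reaction distance = v·t_r = 23.2461 × 2.1 = 48.817 m.
Braking distance = v²/(2a) = 23.2461² / (2 × 1.200) = 540.381 / 2.400 = 225.159 m.
Total = 48.817 + 225.159 = 273.976 m.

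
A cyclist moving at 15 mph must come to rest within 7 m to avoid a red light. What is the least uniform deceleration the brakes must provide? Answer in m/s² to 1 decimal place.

15 mph × 0.44704 = 6.7056 m/s.
v² = 2a·d ⇒ a = v²/(2d) = 6.7056² / (2 × 7.000) = 44.965 / 14.000 = 3.2118 m/s².

Required deceleration ≈ 3.2 m/s²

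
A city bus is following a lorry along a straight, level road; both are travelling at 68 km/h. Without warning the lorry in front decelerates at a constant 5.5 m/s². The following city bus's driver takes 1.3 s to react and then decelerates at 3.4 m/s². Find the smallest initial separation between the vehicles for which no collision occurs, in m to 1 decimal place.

68 km/h ÷ 3.6 = 18.8889 m/s.
Leader travels v²/(2a_L) = 356.791 / 11.000 = 32.436 m before stopping.
Follower covers v·t_r = 18.8889 × 1.3 = 24.556 m while reacting, then v²/(2a_F) = 356.791 / 6.800 = 52.469 m while braking, for a total of 24.556 + 52.469 = 77.025 m.
Since a_F ≤ a_L and the follower starts braking later, the follower is never slower than the leader, so the closest approach is when both have stopped.
Minimum gap = 77.025 − 32.436 = 44.589 m.

Minimum gap ≈ 44.6 m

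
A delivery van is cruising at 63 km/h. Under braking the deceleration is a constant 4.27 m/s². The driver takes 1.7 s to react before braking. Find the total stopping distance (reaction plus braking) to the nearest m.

Total stopping distance ≈ 66 m

63 km/h ÷ 3.6 = 17.5000 m/s.
Reaction distance = v·t_r = 17.5000 × 1.7 = 29.750 m.
Braking distance = v²/(2a) = 17.5000² / (2 × 4.270) = 306.250 / 8.540 = 35.861 m.
Total = 29.750 + 35.861 = 65.611 m.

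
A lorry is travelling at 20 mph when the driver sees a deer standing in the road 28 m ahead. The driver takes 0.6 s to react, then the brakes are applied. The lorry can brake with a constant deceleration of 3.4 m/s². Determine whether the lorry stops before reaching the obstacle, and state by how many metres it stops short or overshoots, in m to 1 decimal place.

Yes — it stops 10.9 m short of the obstacle

20 mph × 0.44704 = 8.9408 m/s.
Reaction distance = 8.9408 × 0.6 = 5.364 m.
Braking distance = v²/(2a) = 79.938 / 6.800 = 11.756 m.
Total stopping distance = 5.364 + 11.756 = 17.120 m, vs 28 m available — it stops with 28 − 17.120 = 10.880 m to spare.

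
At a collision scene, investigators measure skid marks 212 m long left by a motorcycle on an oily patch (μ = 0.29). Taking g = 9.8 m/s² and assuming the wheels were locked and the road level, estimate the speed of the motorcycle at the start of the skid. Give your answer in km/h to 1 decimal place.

Deceleration a = μg = 0.29 × 9.8 = 2.842 m/s².
v = √(2a·d) = √(2 × 2.842 × 212) = √1205.008 = 34.7132 m/s.
= 34.7132 × 3.6 = 124.968 km/h.

Initial speed ≈ 125.0 km/h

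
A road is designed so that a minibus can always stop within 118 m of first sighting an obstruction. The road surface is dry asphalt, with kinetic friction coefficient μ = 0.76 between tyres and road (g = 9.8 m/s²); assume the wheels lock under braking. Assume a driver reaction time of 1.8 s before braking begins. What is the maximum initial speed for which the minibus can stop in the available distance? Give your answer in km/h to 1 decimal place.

Maximum speed ≈ 110.2 km/h

a = μg = 0.76 × 9.8 = 7.448 m/s².
Stopping distance: v·t_r + v²/(2a) = 118 with t_r = 1.8 s and a = 7.448 m/s².
So v² + 26.813 v − 1757.73 = 0.
Positive root: v = −a·t_r + √((a·t_r)² + 2a·d) = −13.406 + √(179.721 + 1757.73) = 30.6105 m/s.
30.6105 m/s × 3.6 = 110.198 km/h.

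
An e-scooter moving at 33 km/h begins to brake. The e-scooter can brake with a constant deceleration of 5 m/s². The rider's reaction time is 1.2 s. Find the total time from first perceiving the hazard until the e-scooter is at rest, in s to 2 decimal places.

Total time ≈ 3.03 s

33 km/h ÷ 3.6 = 9.1667 m/s.
Braking time = v/a = 9.1667 / 5.000 = 1.833 s.
Total = 1.2 + 1.833 = 3.033 s.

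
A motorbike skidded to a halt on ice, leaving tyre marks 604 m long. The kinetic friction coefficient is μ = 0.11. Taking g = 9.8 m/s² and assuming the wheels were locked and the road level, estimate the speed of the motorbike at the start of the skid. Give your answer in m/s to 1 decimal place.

Deceleration a = μg = 0.11 × 9.8 = 1.078 m/s².
v = √(2a·d) = √(2 × 1.078 × 604) = √1302.224 = 36.0863 m/s.

Initial speed ≈ 36.1 m/s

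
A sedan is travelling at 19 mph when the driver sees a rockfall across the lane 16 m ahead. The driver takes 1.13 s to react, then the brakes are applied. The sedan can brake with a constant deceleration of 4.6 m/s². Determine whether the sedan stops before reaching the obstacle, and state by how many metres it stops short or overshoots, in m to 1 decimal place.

19 mph × 0.44704 = 8.4938 m/s.
Reaction distance = 8.4938 × 1.13 = 9.598 m.
Braking distance = v²/(2a) = 72.145 / 9.200 = 7.842 m.
Total stopping distance = 9.598 + 7.842 = 17.440 m, vs 16 m available — it cannot stop in time and overshoots by 17.440 − 16 = 1.440 m.

No — it overshoots by 1.4 m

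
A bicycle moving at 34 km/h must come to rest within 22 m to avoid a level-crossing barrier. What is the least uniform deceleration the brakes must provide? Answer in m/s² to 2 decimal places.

Required deceleration ≈ 2.03 m/s²

34 km/h ÷ 3.6 = 9.4444 m/s.
v² = 2a·d ⇒ a = v²/(2d) = 9.4444² / (2 × 22.000) = 89.197 / 44.000 = 2.0272 m/s².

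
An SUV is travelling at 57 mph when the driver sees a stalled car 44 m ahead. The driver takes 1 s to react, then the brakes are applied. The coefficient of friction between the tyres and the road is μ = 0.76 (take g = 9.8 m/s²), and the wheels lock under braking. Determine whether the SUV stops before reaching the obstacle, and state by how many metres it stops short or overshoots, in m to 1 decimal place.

No — it overshoots by 25.1 m

57 mph × 0.44704 = 25.4813 m/s.
a = μg = 0.76 × 9.8 = 7.448 m/s².
Reaction distance = 25.4813 × 1 = 25.481 m.
Braking distance = v²/(2a) = 649.297 / 14.896 = 43.589 m.
Total stopping distance = 25.481 + 43.589 = 69.070 m, vs 44 m available — it cannot stop in time and overshoots by 69.070 − 44 = 25.070 m.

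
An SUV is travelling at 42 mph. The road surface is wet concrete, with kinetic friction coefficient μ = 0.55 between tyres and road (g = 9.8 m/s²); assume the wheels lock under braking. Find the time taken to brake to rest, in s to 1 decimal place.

42 mph × 0.44704 = 18.7757 m/s.
a = μg = 0.55 × 9.8 = 5.390 m/s².
Braking time = v/a = 18.7757 / 5.390 = 3.483 s.

Braking time ≈ 3.5 s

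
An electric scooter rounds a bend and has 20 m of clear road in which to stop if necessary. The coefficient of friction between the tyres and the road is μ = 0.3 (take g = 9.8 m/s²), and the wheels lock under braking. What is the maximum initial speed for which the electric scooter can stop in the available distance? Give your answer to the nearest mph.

Maximum speed ≈ 24 mph

a = μg = 0.3 × 9.8 = 2.940 m/s².
v²/(2a) = d ⇒ v = √(2 × 2.940 × 20) = √117.60 = 10.8444 m/s.
10.8444 m/s ÷ 0.44704 = 24.258 mph.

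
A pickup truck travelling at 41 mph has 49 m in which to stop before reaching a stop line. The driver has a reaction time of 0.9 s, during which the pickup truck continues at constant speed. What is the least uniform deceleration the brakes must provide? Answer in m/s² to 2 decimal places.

Required deceleration ≈ 5.17 m/s²

41 mph × 0.44704 = 18.3286 m/s.
Distance covered during reaction = 18.3286 × 0.9 = 16.496 m.
Distance available for braking: 49 − 16.496 = 32.504 m.
v² = 2a·d ⇒ a = v²/(2d) = 18.3286² / (2 × 32.504) = 335.938 / 65.008 = 5.1676 m/s².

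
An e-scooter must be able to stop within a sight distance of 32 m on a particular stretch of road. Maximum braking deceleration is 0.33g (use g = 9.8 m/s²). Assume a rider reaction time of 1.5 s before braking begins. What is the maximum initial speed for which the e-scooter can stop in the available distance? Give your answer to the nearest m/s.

Maximum speed ≈ 10 m/s

a = 0.33 × 9.8 = 3.234 m/s².
Stopping distance: v·t_r + v²/(2a) = 32 with t_r = 1.5 s and a = 3.234 m/s².
So v² + 9.702 v − 206.98 = 0.
Positive root: v = −a·t_r + √((a·t_r)² + 2a·d) = −4.851 + √(23.532 + 206.98) = 10.3316 m/s.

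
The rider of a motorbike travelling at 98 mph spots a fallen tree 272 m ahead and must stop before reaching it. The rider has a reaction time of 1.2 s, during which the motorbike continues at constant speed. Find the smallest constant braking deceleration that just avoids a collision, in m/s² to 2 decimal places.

Required deceleration ≈ 4.37 m/s²

98 mph × 0.44704 = 43.8099 m/s.
Distance covered during reaction = 43.8099 × 1.2 = 52.572 m.
Distance available for braking: 272 − 52.572 = 219.428 m.
v² = 2a·d ⇒ a = v²/(2d) = 43.8099² / (2 × 219.428) = 1919.307 / 438.856 = 4.3734 m/s².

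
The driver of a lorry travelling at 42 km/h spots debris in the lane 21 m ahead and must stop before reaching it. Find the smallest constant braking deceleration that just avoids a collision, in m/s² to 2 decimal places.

Required deceleration ≈ 3.24 m/s²

42 km/h ÷ 3.6 = 11.6667 m/s.
v² = 2a·d ⇒ a = v²/(2d) = 11.6667² / (2 × 21.000) = 136.112 / 42.000 = 3.2408 m/s².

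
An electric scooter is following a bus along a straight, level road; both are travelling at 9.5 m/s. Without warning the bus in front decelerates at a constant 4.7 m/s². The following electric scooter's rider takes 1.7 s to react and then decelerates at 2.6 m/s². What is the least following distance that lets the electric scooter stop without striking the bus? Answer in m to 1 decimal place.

Leader travels v²/(2a_L) = 90.250 / 9.400 = 9.601 m before stopping.
Follower covers v·t_r = 9.5000 × 1.7 = 16.150 m while reacting, then v²/(2a_F) = 90.250 / 5.200 = 17.356 m while braking, for a total of 16.150 + 17.356 = 33.506 m.
Since a_F ≤ a_L and the follower starts braking later, the follower is never slower than the leader, so the closest approach is when both have stopped.
Minimum gap = 33.506 − 9.601 = 23.905 m.

Minimum gap ≈ 23.9 m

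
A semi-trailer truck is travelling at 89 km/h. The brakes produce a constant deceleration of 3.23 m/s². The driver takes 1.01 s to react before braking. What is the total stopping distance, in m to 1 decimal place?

Total stopping distance ≈ 119.6 m

89 km/h ÷ 3.6 = 24.7222 m/s.
Reaction distance = v·t_r = 24.7222 × 1.01 = 24.969 m.
Braking distance = v²/(2a) = 24.7222² / (2 × 3.230) = 611.187 / 6.460 = 94.611 m.
Total = 24.969 + 94.611 = 119.580 m.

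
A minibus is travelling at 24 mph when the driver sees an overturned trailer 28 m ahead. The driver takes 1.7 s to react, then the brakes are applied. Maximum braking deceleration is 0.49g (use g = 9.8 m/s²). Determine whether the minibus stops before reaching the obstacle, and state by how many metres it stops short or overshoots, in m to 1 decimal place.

No — it overshoots by 2.2 m

24 mph × 0.44704 = 10.7290 m/s.
a = 0.49 × 9.8 = 4.802 m/s².
Reaction distance = 10.7290 × 1.7 = 18.239 m.
Braking distance = v²/(2a) = 115.111 / 9.604 = 11.986 m.
Total stopping distance = 18.239 + 11.986 = 30.225 m, vs 28 m available — it cannot stop in time and overshoots by 30.225 − 28 = 2.225 m.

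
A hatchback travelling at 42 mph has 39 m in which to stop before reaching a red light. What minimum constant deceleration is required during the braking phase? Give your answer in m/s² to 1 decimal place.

Required deceleration ≈ 4.5 m/s²

42 mph × 0.44704 = 18.7757 m/s.
v² = 2a·d ⇒ a = v²/(2d) = 18.7757² / (2 × 39.000) = 352.527 / 78.000 = 4.5196 m/s².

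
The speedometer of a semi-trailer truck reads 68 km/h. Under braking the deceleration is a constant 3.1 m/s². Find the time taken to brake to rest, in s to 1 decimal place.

68 km/h ÷ 3.6 = 18.8889 m/s.
Braking time = v/a = 18.8889 / 3.100 = 6.093 s.

Braking time ≈ 6.1 s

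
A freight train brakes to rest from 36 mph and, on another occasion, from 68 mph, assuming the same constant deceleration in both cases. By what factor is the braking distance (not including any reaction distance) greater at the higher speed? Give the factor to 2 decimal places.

Braking distance d = v²/(2a), so with a fixed, d ∝ v².
Factor = (68/36)² = 1.8889² = 3.5679.

Factor ≈ 3.57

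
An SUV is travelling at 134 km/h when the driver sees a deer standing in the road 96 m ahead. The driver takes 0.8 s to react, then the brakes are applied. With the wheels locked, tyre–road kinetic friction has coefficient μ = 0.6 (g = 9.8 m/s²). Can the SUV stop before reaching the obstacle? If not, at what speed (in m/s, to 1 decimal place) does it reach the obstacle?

No — it strikes the obstacle at 24.6 m/s

134 km/h ÷ 3.6 = 37.2222 m/s.
a = μg = 0.6 × 9.8 = 5.880 m/s².
Reaction distance = 37.2222 × 0.8 = 29.778 m.
Braking distance needed to stop: v²/(2a) = 1385.492 / 11.760 = 117.814 m, so total needed = 29.778 + 117.814 = 147.592 m > 96 m — it cannot stop.
Distance remaining when braking begins: 96 − 29.778 = 66.222 m.
v² = v₀² − 2a·d = 1385.492 − 2 × 5.880 × 66.222 = 606.721 m²/s².
v = √606.721 = 24.632 m/s.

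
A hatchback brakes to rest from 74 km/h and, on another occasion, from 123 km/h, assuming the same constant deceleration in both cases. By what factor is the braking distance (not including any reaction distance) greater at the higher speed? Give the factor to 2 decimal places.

Factor ≈ 2.76

Braking distance d = v²/(2a), so with a fixed, d ∝ v².
Factor = (123/74)² = 1.6622² = 2.7629.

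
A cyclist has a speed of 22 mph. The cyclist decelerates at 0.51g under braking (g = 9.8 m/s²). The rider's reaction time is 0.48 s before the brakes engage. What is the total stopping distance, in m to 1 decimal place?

22 mph × 0.44704 = 9.8349 m/s.
a = 0.51 × 9.8 = 4.998 m/s².
Reaction distance = v·t_r = 9.8349 × 0.48 = 4.721 m.
Braking distance = v²/(2a) = 9.8349² / (2 × 4.998) = 96.725 / 9.996 = 9.676 m.
Total = 4.721 + 9.676 = 14.397 m.

Total stopping distance ≈ 14.4 m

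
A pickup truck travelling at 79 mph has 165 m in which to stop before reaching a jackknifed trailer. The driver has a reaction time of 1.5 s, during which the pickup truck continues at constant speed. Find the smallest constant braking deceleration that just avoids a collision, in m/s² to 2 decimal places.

79 mph × 0.44704 = 35.3162 m/s.
Distance covered during reaction = 35.3162 × 1.5 = 52.974 m.
Distance available for braking: 165 − 52.974 = 112.026 m.
v² = 2a·d ⇒ a = v²/(2d) = 35.3162² / (2 × 112.026) = 1247.234 / 224.052 = 5.5667 m/s².

Required deceleration ≈ 5.57 m/s²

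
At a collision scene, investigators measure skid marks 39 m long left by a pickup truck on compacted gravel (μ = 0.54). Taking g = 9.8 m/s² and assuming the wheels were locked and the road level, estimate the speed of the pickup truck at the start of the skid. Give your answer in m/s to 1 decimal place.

Initial speed ≈ 20.3 m/s

Deceleration a = μg = 0.54 × 9.8 = 5.292 m/s².
v = √(2a·d) = √(2 × 5.292 × 39) = √412.776 = 20.3169 m/s.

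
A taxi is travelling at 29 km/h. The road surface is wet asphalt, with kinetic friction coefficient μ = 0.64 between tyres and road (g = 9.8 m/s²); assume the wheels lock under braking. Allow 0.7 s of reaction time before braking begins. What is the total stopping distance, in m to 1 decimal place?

29 km/h ÷ 3.6 = 8.0556 m/s.
a = μg = 0.64 × 9.8 = 6.272 m/s².
Reaction distance = v·t_r = 8.0556 × 0.7 = 5.639 m.
Braking distance = v²/(2a) = 8.0556² / (2 × 6.272) = 64.893 / 12.544 = 5.173 m.
Total = 5.639 + 5.173 = 10.812 m.

Total stopping distance ≈ 10.8 m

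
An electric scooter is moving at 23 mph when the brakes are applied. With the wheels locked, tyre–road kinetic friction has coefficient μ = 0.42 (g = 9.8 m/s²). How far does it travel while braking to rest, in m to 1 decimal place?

23 mph × 0.44704 = 10.2819 m/s.
a = μg = 0.42 × 9.8 = 4.116 m/s².
Braking distance = v²/(2a) = 10.2819² / (2 × 4.116) = 105.717 / 8.232 = 12.842 m.

Braking distance ≈ 12.8 m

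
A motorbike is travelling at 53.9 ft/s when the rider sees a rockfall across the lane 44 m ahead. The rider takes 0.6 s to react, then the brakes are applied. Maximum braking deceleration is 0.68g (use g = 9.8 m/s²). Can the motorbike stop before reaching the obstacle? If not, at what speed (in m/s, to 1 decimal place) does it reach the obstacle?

Yes — it stops about 13.9 m short of the obstacle, so it never reaches it

53.9 ft/s × 0.3048 = 16.4287 m/s.
a = 0.68 × 9.8 = 6.664 m/s².
Reaction distance = 16.4287 × 0.6 = 9.857 m.
Braking distance = v²/(2a) = 269.902 / 13.328 = 20.251 m.
Total stopping distance = 9.857 + 20.251 = 30.108 m, vs 44 m available — it stops with 44 − 30.108 = 13.892 m to spare.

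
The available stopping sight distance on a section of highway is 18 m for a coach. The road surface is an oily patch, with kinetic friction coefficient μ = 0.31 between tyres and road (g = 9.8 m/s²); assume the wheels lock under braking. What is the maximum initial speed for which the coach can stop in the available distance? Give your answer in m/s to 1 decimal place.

a = μg = 0.31 × 9.8 = 3.038 m/s².
v²/(2a) = d ⇒ v = √(2 × 3.038 × 18) = √109.37 = 10.4580 m/s.

Maximum speed ≈ 10.5 m/s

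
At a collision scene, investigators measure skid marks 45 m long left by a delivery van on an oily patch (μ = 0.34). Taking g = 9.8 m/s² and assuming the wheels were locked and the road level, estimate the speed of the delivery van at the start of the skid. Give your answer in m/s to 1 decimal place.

Deceleration a = μg = 0.34 × 9.8 = 3.332 m/s².
v = √(2a·d) = √(2 × 3.332 × 45) = √299.880 = 17.3170 m/s.

Initial speed ≈ 17.3 m/s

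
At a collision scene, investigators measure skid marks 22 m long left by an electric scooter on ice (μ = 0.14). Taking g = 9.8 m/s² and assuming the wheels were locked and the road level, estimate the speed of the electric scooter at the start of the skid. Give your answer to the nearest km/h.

Deceleration a = μg = 0.14 × 9.8 = 1.372 m/s².
v = √(2a·d) = √(2 × 1.372 × 22) = √60.368 = 7.7697 m/s.
= 7.7697 × 3.6 = 27.971 km/h.

Initial speed ≈ 28 km/h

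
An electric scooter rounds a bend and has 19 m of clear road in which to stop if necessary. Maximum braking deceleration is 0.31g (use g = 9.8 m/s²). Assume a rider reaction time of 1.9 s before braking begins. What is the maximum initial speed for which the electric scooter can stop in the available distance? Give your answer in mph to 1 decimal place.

a = 0.31 × 9.8 = 3.038 m/s².
Stopping distance: v·t_r + v²/(2a) = 19 with t_r = 1.9 s and a = 3.038 m/s².
So v² + 11.544 v − 115.44 = 0.
Positive root: v = −a·t_r + √((a·t_r)² + 2a·d) = −5.772 + √(33.316 + 115.44) = 6.4246 m/s.
6.4246 m/s ÷ 0.44704 = 14.371 mph.

Maximum speed ≈ 14.4 mph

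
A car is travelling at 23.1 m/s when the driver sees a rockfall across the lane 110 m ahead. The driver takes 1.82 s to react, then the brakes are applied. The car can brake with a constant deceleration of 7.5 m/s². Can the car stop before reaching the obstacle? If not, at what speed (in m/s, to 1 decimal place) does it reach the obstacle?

Reaction distance = 23.1000 × 1.82 = 42.042 m.
Braking distance = v²/(2a) = 533.610 / 15.000 = 35.574 m.
Total stopping distance = 42.042 + 35.574 = 77.616 m, vs 110 m available — it stops with 110 − 77.616 = 32.384 m to spare.

Yes — it stops about 32.4 m short of the obstacle, so it never reaches it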